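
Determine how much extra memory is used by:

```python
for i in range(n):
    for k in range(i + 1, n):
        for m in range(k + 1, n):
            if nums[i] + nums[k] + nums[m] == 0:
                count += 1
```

Space complexity: O(1).
Only a constant amount of auxiliary storage is used; nothing grows with n.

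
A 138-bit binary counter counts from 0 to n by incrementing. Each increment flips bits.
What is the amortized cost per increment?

Bit i flips every 2^i increments. Total flips over n increments: sum_{i=0}^{138} n/2^i < 2n. Amortized cost: 2n/n = O(1).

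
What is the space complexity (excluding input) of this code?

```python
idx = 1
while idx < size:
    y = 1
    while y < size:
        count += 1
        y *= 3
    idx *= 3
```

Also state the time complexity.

Space complexity: O(1).
Only a constant amount of auxiliary storage is used; nothing grows with n.
Time complexity: O(log^2 n).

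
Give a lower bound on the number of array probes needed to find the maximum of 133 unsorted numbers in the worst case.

Adversary: any unprobed cell could hold a value larger than everything seen so far. If fewer than 133 cells are probed, the adversary places the max in an unprobed cell. So all 133 cells must be examined; together with 133-1 comparisons this is tight.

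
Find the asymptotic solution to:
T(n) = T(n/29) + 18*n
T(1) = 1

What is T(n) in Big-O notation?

Geometric series: 18*n*(1 + 1/29 + 1/29^2 + ...) = O(n). T(n) = O(n).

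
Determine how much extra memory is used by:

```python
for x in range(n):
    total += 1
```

Space complexity: O(1).
Only a constant amount of auxiliary storage is used; nothing grows with n.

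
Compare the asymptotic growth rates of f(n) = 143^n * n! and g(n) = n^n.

f(n) = 143^n * n! grows faster: by Stirling n! ~ sqrt(2 pi n)(n/e)^n, so 143^n n! / n^n ~ (143/e)^n sqrt(2 pi n) -> infinity since 143/e > 1.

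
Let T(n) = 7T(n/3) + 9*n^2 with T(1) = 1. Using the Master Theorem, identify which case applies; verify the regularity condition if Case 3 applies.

a=7, b=3, f(n)=9*n^2.
log_3(7) = 1.771 < 2.
f(n) = Omega(n^(1.771+epsilon)) for some epsilon > 0, so Case 3 is the candidate.
Regularity: a*f(n/b) = 7*9*(n/3)^2 = (7/9)*9*n^2 <= c*f(n) with c = 7/9 < 1. Satisfied.
Case 3: T(n) = Theta(n^2).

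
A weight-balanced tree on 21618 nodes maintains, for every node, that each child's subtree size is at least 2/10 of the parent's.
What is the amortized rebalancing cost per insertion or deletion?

With balance ratio 2/10, tree height is O(log_{10/2}(21618)) = O(log n). A rebalance at a node of size s costs O(s) but requires Omega(s) updates in that subtree to retrigger. Summed over the O(log n) ancestors of the touched leaf, amortized rebalancing is O(log n).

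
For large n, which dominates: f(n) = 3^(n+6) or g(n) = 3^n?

f(n) = 3^(n+6) and g(n) = 3^n are Theta of each other: 3^(n+6) = 3^6 * 3^n = Theta(3^n).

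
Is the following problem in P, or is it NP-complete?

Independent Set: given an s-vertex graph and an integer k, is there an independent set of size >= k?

This problem is NP-complete: complement of Clique (with k part of the input).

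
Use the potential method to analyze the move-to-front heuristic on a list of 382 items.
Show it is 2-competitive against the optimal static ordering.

Let Phi = number of inversions between the MTF list and the optimal static list (0 <= Phi <= C(382,2)). Accessing an element at MTF position k and optimal position j: the move-to-front destroys all k-1 inversions in front of it that are not in front in optimal (>= k-j of them) and creates at most j-1 new ones. Amortized cost <= k + (j-1) - (k-j) = 2j - 1 <= 2 * optimal cost.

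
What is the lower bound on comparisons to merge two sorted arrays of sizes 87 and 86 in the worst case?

Adversary: with |87 - 86| <= 1 the inputs can be fully interleaved so that every adjacent pair in the merged output comes from different arrays. Then each of the 172 adjacent pairs must be directly compared, or the algorithm cannot determine their relative order. Standard merge meets this bound.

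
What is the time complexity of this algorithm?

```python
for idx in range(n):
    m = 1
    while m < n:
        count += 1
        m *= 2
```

Time complexity: O(n log n).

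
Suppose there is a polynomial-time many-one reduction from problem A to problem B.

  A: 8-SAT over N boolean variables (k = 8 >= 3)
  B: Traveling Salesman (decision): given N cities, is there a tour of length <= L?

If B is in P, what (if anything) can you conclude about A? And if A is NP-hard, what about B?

A poly-time reduction A <=_p B means any A-instance can be transformed to a B-instance in poly time.
If B is in P: compose the reduction with B's poly-time algorithm to solve A in poly time, so A is in P.
If A is NP-hard: every NP problem reduces to A, which reduces to B; composing reductions, every NP problem reduces to B, so B is NP-hard.
(Here in fact A is NP-complete and B is NP-complete.)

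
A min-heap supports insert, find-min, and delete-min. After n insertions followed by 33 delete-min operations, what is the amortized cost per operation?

Insert takes O(log n) worst case. Delete-min takes O(log n). Over a sequence of n inserts and 33 delete-mins, total cost is O((n + 33) log n). Amortized per operation: O(log n).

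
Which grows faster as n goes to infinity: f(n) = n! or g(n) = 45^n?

f(n) = n! grows faster: n!/45^n -> infinity by Stirling.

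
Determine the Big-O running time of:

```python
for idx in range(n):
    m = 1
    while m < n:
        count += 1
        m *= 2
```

Time complexity: O(n log n).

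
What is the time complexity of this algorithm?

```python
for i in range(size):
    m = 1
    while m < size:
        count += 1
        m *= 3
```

Time complexity: O(n log n).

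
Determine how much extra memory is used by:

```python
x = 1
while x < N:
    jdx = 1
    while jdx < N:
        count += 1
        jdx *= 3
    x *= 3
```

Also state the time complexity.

Space complexity: O(1).
Only a constant amount of auxiliary storage is used; nothing grows with n.
Time complexity: O(log^2 n).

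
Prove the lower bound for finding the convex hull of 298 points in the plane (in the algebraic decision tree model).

Reduction from sorting: given 298 numbers x_1,...,x_{298}, map x_i to the point (x_i, x_i^2) on the parabola y = x^2. All points are on the convex hull, and walking the hull gives them in sorted x-order. Since sorting requires Omega(n log n), so does planar convex hull.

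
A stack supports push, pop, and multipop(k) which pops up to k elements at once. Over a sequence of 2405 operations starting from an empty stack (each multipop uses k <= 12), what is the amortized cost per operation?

Each element is pushed exactly once and popped at most once (whether by pop or as part of a multipop). So the total number of individual pops over the whole sequence is at most the number of pushes, which is at most 2405. Total work <= 2 * 2405, hence O(1) amortized per operation.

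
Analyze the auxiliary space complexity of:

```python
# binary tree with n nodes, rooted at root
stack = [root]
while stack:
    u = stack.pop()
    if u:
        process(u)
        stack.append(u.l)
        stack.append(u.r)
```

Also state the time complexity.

Space complexity: O(n).
Auxiliary storage grows linearly with the input size n in the worst case.
Time complexity: O(n).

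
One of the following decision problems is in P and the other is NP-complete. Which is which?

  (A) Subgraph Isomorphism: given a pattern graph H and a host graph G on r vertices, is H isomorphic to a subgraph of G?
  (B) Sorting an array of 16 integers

(A) is NP-complete: generalizes Clique and Hamiltonian Path (pattern size is part of the input).
(B) is P: merge sort runs in O(n log n).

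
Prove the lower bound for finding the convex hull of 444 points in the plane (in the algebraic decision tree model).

Reduction from sorting: given 444 numbers x_1,...,x_{444}, map x_i to the point (x_i, x_i^2) on the parabola y = x^2. All points are on the convex hull, and walking the hull gives them in sorted x-order. Since sorting requires Omega(n log n), so does planar convex hull.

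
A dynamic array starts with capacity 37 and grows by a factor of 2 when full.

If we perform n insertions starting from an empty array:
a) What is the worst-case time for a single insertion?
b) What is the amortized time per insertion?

(a) Worst-case single insertion: O(n) -- when the array is full at capacity c, the resize copies all c elements, and c can be Theta(n).
(b) Resizes happen at sizes 37, 74, 148, ... Total copy cost for n insertions: 37 + 74 + ... = O(n) (geometric series with ratio 1/2). Amortized cost per insertion: O(n)/n = O(1).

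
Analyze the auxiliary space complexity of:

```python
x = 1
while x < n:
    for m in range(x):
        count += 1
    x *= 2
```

Space complexity: O(1).
Only a constant amount of auxiliary storage is used; nothing grows with n.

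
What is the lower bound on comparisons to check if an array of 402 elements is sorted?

To verify 402 elements are sorted, we must compare each consecutive pair. Skipping any pair allows an adversary to swap them. Therefore 401 comparisons are necessary and sufficient.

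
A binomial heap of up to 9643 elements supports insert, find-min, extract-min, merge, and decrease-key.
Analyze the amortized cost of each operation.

A binomial heap with n <= 9643 elements has at most floor(log_2 9643) + 1 = 14 trees. Using potential Phi = number of trees: Insert adds one tree, but cascading merges reduce count -- amortized O(1). Find-min reads the cached minimum pointer: O(1). Extract-min creates O(log n) new trees: O(log n). Merge combines tree lists: O(log n). Decrease-key sifts the element up its tree of height <= log n: O(log n).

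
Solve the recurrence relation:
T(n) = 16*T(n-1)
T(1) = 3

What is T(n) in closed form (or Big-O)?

Each step multiplies by 16. T(n) = T(1)*16^(n-1) = 3*16^(n-1).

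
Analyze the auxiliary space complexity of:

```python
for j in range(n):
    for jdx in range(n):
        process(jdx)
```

Space complexity: O(1).
Only a constant amount of auxiliary storage is used; nothing grows with n.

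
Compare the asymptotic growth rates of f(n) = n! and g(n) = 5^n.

f(n) = n! grows faster: n!/5^n -> infinity by Stirling.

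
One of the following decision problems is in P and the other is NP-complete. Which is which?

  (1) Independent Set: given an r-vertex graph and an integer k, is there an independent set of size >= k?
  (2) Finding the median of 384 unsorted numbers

(1) is NP-complete: complement of Clique (with k part of the input).
(2) is P: linear-time selection (median-of-medians) runs in O(n).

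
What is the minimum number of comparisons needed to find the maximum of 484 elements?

Finding the maximum requires 483 comparisons. Each comparison eliminates exactly one candidate. With 484 candidates, we need 483 eliminations.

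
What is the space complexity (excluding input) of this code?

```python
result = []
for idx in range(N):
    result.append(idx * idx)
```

Space complexity: O(n).
Auxiliary storage grows linearly with the input size n in the worst case.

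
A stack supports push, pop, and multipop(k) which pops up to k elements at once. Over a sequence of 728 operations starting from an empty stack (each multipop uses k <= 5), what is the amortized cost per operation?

Each element is pushed exactly once and popped at most once (whether by pop or as part of a multipop). So the total number of individual pops over the whole sequence is at most the number of pushes, which is at most 728. Total work <= 2 * 728, hence O(1) amortized per operation.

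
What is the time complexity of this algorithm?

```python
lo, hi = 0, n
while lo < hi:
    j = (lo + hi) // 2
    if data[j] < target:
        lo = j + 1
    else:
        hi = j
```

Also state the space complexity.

Time complexity: O(log n).
Space complexity: O(1).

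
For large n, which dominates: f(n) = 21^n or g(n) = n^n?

g(n) = n^n grows faster: n^n / 21^n = (n/21)^n -> infinity once n > 21.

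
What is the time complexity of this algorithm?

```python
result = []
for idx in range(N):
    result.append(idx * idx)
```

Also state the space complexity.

Time complexity: O(n).
Space complexity: O(n).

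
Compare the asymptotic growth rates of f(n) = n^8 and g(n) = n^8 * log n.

g(n) = n^8 * log n grows faster: extra log n factor -> infinity.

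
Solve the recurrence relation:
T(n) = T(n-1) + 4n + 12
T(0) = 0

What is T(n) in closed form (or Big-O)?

Dominant term in sum is 4*sum(i, i=1..n) = 4*n*(n+1)/2 = O(n^2).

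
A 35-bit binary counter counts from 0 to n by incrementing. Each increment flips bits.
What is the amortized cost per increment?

Bit i flips every 2^i increments. Total flips over n increments: sum_{i=0}^{35} n/2^i < 2n. Amortized cost: 2n/n = O(1).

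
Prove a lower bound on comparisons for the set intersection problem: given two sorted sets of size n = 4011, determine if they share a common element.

For two sorted arrays of size n = 4011, any correct algorithm must examine Omega(n) elements. If fewer are examined, an adversary places a common element in an unexamined gap. A merge-based scan achieves O(n), so the bound is tight.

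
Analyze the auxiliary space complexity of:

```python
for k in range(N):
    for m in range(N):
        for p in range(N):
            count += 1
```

Space complexity: O(1).
Only a constant amount of auxiliary storage is used; nothing grows with n.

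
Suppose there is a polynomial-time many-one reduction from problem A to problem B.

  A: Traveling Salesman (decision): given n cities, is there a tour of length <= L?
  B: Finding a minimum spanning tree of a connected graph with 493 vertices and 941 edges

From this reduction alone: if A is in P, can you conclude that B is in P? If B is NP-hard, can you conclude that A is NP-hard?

A poly-time reduction A <=_p B transfers tractability DOWN (B easy => A easy) and hardness UP (A hard => B hard), not the reverse.
From A in P, the reduction alone does NOT give B in P: any problem in P trivially reduces to SAT, yet SAT is not known to be in P.
From B NP-hard, the reduction alone does NOT give A NP-hard: again, easy problems reduce to hard ones.
(Here in fact A is NP-complete and B is in P, so no such reduction is known -- its existence would imply P = NP; the analysis concerns only what the assumed reduction would or would not let you conclude.)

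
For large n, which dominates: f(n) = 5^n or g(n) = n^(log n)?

f(n) = 5^n grows faster: take logs: log(n^(log n)) = (log n)^2, log(5^n) = n log 5; n dominates (log n)^2.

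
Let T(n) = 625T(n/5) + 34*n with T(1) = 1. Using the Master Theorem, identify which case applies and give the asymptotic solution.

a=625, b=5, f(n)=34*n.
log_5(625) = 4 > 1.
Since f(n) = O(n^1) is polynomially smaller than n^4, Case 1 applies.
T(n) = Theta(n^4).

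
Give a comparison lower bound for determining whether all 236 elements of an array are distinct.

In the algebraic decision-tree model, the YES region for element distinctness on 236 elements has 236! connected components (one per ordering). Ben-Or's theorem then gives a lower bound of Omega(log(n!)) = Omega(n log n).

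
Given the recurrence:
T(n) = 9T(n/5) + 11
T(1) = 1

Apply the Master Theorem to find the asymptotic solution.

a=9, b=5, f(n)=11. log_5(9) = 1.365. Case 1 of Master Theorem: T(n) = O(n^1.365).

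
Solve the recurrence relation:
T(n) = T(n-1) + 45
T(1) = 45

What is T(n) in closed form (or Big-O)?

Unrolling: T(n) = T(n-1) + 45 = T(n-2) + 2*45 = ... = T(1) + (n-1)*45 = 45 + (n-1)*45 = 45n.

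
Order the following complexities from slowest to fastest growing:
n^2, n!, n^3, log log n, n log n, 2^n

Ordered by growth rate: log log n < n log n < n^2 < n^3 < 2^n < n!.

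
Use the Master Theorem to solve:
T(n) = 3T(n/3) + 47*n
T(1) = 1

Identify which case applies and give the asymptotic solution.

a=3, b=3, f(n)=47*n.
log_3(3) = 1, so n^(log_b(a)) = n.
f(n) = Theta(n), so Case 2 applies.
T(n) = Theta(n log n).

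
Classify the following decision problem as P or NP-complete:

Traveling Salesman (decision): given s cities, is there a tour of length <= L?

This problem is NP-complete: reduces from Hamiltonian Cycle.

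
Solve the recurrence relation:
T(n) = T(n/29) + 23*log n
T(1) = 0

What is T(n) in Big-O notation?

Each of the log_29(n) levels adds O(log n). T(n) = O(log^2 n).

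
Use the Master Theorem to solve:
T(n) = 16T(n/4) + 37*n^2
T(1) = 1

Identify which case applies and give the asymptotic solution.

a=16, b=4, f(n)=37*n^2.
log_4(16) = 2, so n^(log_b(a)) = n^2.
f(n) = Theta(n^2), so Case 2 applies.
T(n) = Theta(n^2 log n).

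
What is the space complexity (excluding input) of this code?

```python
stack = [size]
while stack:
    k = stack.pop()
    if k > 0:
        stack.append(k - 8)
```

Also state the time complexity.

Space complexity: O(1).
Only a constant amount of auxiliary storage is used; nothing grows with n.
Time complexity: O(n).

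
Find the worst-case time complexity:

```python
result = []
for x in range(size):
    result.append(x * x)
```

Time complexity: O(n).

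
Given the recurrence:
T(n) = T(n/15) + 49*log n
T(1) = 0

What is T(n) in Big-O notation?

Each of the log_15(n) levels adds O(log n). T(n) = O(log^2 n).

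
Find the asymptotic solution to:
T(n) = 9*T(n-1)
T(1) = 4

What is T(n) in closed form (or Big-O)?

Each step multiplies by 9. T(n) = T(1)*9^(n-1) = 4*9^(n-1).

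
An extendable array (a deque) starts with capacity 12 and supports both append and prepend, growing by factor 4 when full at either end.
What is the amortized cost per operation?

Growth at either end copies all elements; capacities form a geometric sequence with ratio 4, so total copy cost over n operations is O(n) (two geometric series). Amortized O(1).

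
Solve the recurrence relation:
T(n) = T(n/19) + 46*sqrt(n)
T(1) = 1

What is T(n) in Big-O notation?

Each level contributes sqrt(n/19^k). Geometric series with ratio 1/sqrt(19) < 1 sums to O(sqrt(n)).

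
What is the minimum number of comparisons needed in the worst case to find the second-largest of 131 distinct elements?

Lower bound: finding the max needs 131-1 comparisons. By the adversary weight-doubling argument, the max must personally win >= ceil(log_2(131)) = 8 comparisons; the 2nd-largest is among those 8 losers, needing 8-1 more comparisons. Total >= 131-1 + 8-1 = 137. A balanced knockout tournament achieves this.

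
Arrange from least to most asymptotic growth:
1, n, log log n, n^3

Ordered by growth rate: 1 < log log n < n < n^3.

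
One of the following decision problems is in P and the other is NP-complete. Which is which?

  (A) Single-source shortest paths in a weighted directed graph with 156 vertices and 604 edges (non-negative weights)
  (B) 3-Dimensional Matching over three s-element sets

(A) is P: Dijkstra's algorithm runs in O((V+E) log V).
(B) is NP-complete: one of Karp's 21 NP-complete problems.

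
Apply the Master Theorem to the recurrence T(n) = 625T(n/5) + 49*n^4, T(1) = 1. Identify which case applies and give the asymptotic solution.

a=625, b=5, f(n)=49*n^4.
log_5(625) = 4, so n^(log_b(a)) = n^4.
f(n) = Theta(n^4), so Case 2 applies.
T(n) = Theta(n^4 log n).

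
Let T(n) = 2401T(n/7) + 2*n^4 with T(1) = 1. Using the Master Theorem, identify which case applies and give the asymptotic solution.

a=2401, b=7, f(n)=2*n^4.
log_7(2401) = 4, so n^(log_b(a)) = n^4.
f(n) = Theta(n^4), so Case 2 applies.
T(n) = Theta(n^4 log n).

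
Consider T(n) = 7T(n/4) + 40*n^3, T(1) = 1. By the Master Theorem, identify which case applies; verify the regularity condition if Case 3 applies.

a=7, b=4, f(n)=40*n^3.
log_4(7) = 1.404 < 3.
f(n) = Omega(n^(1.404+epsilon)) for some epsilon > 0, so Case 3 is the candidate.
Regularity: a*f(n/b) = 7*40*(n/4)^3 = (7/64)*40*n^3 <= c*f(n) with c = 7/64 < 1. Satisfied.
Case 3: T(n) = Theta(n^3).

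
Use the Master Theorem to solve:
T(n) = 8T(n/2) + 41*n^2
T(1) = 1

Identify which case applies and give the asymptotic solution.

a=8, b=2, f(n)=41*n^2.
log_2(8) = 3 > 2.
Since f(n) = O(n^2) is polynomially smaller than n^3, Case 1 applies.
T(n) = Theta(n^3).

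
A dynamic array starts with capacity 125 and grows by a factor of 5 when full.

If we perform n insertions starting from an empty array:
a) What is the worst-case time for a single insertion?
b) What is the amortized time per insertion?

(a) Worst-case single insertion: O(n) -- when the array is full at capacity c, the resize copies all c elements, and c can be Theta(n).
(b) Resizes happen at sizes 125, 625, 3125, ... Total copy cost for n insertions: 125 + 625 + ... = O(n) (geometric series with ratio 1/5). Amortized cost per insertion: O(n)/n = O(1).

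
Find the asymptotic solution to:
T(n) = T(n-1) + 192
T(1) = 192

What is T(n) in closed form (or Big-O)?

Unrolling: T(n) = T(n-1) + 192 = T(n-2) + 2*192 = ... = T(1) + (n-1)*192 = 192 + (n-1)*192 = 192n.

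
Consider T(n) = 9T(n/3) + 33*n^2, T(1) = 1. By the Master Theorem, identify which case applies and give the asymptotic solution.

a=9, b=3, f(n)=33*n^2.
log_3(9) = 2, so n^(log_b(a)) = n^2.
f(n) = Theta(n^2), so Case 2 applies.
T(n) = Theta(n^2 log n).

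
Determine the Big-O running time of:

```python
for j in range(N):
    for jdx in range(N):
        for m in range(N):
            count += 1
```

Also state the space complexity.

Time complexity: O(n^3).
Space complexity: O(1).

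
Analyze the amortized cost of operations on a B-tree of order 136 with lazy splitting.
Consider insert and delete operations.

In a B-tree of order 136, a node splits when it has 136 keys. With lazy splitting, we use potential Phi = number of full nodes + number of near-empty nodes. Each split costs O(1) but reduces potential. Between splits, at least 68 insertions must occur in that node. Amortized structural cost is O(1) per operation, plus O(log_136 n) traversal.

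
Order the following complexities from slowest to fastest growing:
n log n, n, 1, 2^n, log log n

Ordered by growth rate: 1 < log log n < n < n log n < 2^n.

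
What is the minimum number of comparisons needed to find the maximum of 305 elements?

Finding the maximum requires 304 comparisons. Each comparison eliminates exactly one candidate. With 305 candidates, we need 304 eliminations.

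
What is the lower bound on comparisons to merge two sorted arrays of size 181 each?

To merge two sorted arrays of size 181, we need at least 361 comparisons in the worst case. An adversary can force every element to be compared.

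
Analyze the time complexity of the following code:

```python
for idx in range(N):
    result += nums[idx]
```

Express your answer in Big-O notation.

Time complexity: O(n).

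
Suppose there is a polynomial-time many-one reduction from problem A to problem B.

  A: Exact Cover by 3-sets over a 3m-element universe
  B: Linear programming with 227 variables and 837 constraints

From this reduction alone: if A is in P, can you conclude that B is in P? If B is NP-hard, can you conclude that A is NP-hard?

A poly-time reduction A <=_p B transfers tractability DOWN (B easy => A easy) and hardness UP (A hard => B hard), not the reverse.
From A in P, the reduction alone does NOT give B in P: any problem in P trivially reduces to SAT, yet SAT is not known to be in P.
From B NP-hard, the reduction alone does NOT give A NP-hard: again, easy problems reduce to hard ones.
(Here in fact A is NP-complete and B is in P, so no such reduction is known -- its existence would imply P = NP; the analysis concerns only what the assumed reduction would or would not let you conclude.)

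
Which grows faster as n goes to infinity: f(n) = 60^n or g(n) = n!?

g(n) = n! grows faster: n!/60^n -> infinity by Stirling.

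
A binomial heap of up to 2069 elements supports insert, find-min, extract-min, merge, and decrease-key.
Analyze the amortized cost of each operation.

A binomial heap with n <= 2069 elements has at most floor(log_2 2069) + 1 = 12 trees. Using potential Phi = number of trees: Insert adds one tree, but cascading merges reduce count -- amortized O(1). Find-min reads the cached minimum pointer: O(1). Extract-min creates O(log n) new trees: O(log n). Merge combines tree lists: O(log n). Decrease-key sifts the element up its tree of height <= log n: O(log n).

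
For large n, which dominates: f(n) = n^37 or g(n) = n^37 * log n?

g(n) = n^37 * log n grows faster: extra log n factor -> infinity.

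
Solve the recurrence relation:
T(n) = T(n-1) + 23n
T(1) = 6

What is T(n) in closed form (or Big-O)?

Unrolling: T(n) = 6 + 23*(2 + 3 + ... + n) = 6 + 23*(n(n+1)/2 - 1) = O(n^2).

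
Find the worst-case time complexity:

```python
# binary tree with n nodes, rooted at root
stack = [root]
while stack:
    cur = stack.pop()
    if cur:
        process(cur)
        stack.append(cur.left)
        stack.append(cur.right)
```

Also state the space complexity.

Time complexity: O(n).
Space complexity: O(n).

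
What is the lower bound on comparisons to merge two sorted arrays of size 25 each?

To merge two sorted arrays of size 25, we need at least 49 comparisons in the worst case. An adversary can force every element to be compared.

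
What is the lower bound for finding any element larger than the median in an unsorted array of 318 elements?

To find an element larger than the median of 318 elements, we must see Omega(n) elements. Without seeing enough elements, an adversary can make any unseen element the median.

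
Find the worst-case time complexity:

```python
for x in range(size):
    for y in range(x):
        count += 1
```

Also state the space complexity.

Time complexity: O(n^2).
Space complexity: O(1).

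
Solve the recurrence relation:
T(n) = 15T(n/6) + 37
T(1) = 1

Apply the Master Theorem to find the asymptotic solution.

a=15, b=6, f(n)=37. log_6(15) = 1.511. Case 1 of Master Theorem: T(n) = O(n^1.511).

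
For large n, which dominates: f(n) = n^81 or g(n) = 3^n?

g(n) = 3^n grows faster: any exponential with base > 1 dominates every polynomial.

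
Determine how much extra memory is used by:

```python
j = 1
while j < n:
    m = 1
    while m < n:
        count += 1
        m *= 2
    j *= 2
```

Space complexity: O(1).
Only a constant amount of auxiliary storage is used; nothing grows with n.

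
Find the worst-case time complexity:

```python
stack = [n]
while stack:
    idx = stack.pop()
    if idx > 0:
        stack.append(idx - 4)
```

Time complexity: O(n).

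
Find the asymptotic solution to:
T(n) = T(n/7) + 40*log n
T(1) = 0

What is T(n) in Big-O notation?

Each of the log_7(n) levels adds O(log n). T(n) = O(log^2 n).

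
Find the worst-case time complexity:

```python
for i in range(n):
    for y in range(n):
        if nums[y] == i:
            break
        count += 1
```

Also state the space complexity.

Time complexity: O(n^2).
Space complexity: O(1).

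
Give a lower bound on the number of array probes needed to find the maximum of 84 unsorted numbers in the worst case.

Adversary: any unprobed cell could hold a value larger than everything seen so far. If fewer than 84 cells are probed, the adversary places the max in an unprobed cell. So all 84 cells must be examined; together with 84-1 comparisons this is tight.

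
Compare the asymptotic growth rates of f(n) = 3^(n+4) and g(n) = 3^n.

f(n) = 3^(n+4) and g(n) = 3^n are Theta of each other: 3^(n+4) = 3^4 * 3^n = Theta(3^n).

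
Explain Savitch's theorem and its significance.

Savitch's theorem states that NSPACE(f(n)) is contained in DSPACE(f(n)^2) for f(n) >= log n. In particular, NPSPACE = PSPACE, meaning nondeterminism does not significantly help for space-bounded computation. This contrasts with time, where we do not know if P = NP.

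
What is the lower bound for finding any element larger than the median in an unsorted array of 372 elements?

To find an element larger than the median of 372 elements, we must see Omega(n) elements. Without seeing enough elements, an adversary can make any unseen element the median.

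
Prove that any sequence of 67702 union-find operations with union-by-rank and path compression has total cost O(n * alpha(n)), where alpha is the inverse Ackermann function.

Using Tarjan's analysis with rank-based potential function. Union-by-rank keeps tree height O(log n). Path compression flattens paths during find. For n = 67702 operations, total cost is O(n * alpha(n)), effectively O(n) since alpha grows incredibly slowly.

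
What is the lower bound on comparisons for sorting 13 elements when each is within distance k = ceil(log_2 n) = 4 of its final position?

Partition the 13 positions into floor(n/k) blocks of k = 4 consecutive positions; any permutation within a block keeps every element within k of its final position, so there are at least (k!)^(n/k) distinguishable inputs. Lower bound: log_2((k!)^(n/k)) = (n/k) * log_2(k!) = Theta(n log k); with k = ceil(log_2 n), this is Omega(n log log n).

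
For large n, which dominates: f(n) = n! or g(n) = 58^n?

f(n) = n! grows faster: n!/58^n -> infinity by Stirling.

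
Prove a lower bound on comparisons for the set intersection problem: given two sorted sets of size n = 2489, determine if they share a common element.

For two sorted arrays of size n = 2489, any correct algorithm must examine Omega(n) elements. If fewer are examined, an adversary places a common element in an unexamined gap. A merge-based scan achieves O(n), so the bound is tight.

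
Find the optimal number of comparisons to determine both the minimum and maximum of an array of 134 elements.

Naive approach: 266 comparisons (133 for max + 133 for min).
Optimal: Compare elements in pairs first (floor(n/2) = 67 comparisons), then find max among winners and min among losers (66 comparisons each).
Total: ceil(3n/2) - 2 = 199 comparisons. An adversary argument shows this is also a lower bound.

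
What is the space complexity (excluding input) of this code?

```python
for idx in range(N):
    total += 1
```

Space complexity: O(1).
Only a constant amount of auxiliary storage is used; nothing grows with n.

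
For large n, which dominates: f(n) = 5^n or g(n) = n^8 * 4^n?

f(n) = 5^n grows faster: 5^n / (n^8 4^n) = (5/4)^n / n^8 -> infinity since 5/4 > 1.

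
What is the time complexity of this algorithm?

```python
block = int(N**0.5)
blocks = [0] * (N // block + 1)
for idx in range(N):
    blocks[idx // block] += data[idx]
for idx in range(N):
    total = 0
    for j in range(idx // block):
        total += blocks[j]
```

Time complexity: O(n * sqrt(n)).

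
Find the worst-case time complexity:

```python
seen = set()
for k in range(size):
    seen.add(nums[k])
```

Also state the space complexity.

Time complexity: O(n).
Space complexity: O(n).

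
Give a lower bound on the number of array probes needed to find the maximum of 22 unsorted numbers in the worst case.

Adversary: any unprobed cell could hold a value larger than everything seen so far. If fewer than 22 cells are probed, the adversary places the max in an unprobed cell. So all 22 cells must be examined; together with 22-1 comparisons this is tight.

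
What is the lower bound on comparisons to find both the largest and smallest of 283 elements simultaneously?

Pair elements first (floor(283/2) comparisons), then find max among winners and min among losers. Total: ceil(3*283/2) - 2 = 423 comparisons.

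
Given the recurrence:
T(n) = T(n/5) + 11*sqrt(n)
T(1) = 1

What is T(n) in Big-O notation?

Each level contributes sqrt(n/5^k). Geometric series with ratio 1/sqrt(5) < 1 sums to O(sqrt(n)).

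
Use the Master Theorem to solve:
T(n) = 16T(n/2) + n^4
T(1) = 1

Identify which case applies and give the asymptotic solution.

a=16, b=2, f(n)=n^4.
log_2(16) = 4, so n^(log_b(a)) = n^4.
f(n) = Theta(n^4), so Case 2 applies.
T(n) = Theta(n^4 log n).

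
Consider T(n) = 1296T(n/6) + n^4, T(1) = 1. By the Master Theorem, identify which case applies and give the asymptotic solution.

a=1296, b=6, f(n)=n^4.
log_6(1296) = 4, so n^(log_b(a)) = n^4.
f(n) = Theta(n^4), so Case 2 applies.
T(n) = Theta(n^4 log n).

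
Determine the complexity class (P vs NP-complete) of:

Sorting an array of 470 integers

This problem is in P: merge sort runs in O(n log n).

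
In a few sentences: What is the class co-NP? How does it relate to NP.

co-NP is the class of problems whose complement is in NP. A problem is in co-NP if 'no' instances have short proofs. NP and co-NP may or may not be equal. If NP != co-NP, then P != NP. Tautology (is a formula always true?) is in co-NP.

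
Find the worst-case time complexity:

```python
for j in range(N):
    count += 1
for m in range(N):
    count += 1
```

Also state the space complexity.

Time complexity: O(n).
Space complexity: O(1).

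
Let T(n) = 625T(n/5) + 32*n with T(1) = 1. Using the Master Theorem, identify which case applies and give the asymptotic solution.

a=625, b=5, f(n)=32*n.
log_5(625) = 4 > 1.
Since f(n) = O(n^1) is polynomially smaller than n^4, Case 1 applies.
T(n) = Theta(n^4).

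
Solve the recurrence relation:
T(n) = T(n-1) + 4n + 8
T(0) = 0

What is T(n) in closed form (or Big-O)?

Dominant term in sum is 4*sum(i, i=1..n) = 4*n*(n+1)/2 = O(n^2).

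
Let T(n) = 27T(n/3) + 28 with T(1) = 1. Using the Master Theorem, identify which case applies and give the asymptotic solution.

a=27, b=3, f(n)=28.
log_3(27) = 3 > 0.
Since f(n) = O(n^0) is polynomially smaller than n^3, Case 1 applies.
T(n) = Theta(n^3).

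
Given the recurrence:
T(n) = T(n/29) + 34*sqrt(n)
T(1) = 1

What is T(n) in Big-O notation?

Each level contributes sqrt(n/29^k). Geometric series with ratio 1/sqrt(29) < 1 sums to O(sqrt(n)).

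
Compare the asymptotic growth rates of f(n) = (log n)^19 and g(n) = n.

g(n) = n grows faster: any positive polynomial dominates any polylog.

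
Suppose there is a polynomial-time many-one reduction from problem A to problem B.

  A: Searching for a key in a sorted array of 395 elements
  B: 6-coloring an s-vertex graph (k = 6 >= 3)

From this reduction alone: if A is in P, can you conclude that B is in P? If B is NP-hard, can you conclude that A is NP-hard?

A poly-time reduction A <=_p B transfers tractability DOWN (B easy => A easy) and hardness UP (A hard => B hard), not the reverse.
From A in P, the reduction alone does NOT give B in P: any problem in P trivially reduces to SAT, yet SAT is not known to be in P.
From B NP-hard, the reduction alone does NOT give A NP-hard: again, easy problems reduce to hard ones.
(Here in fact A is P and B is NP-complete.)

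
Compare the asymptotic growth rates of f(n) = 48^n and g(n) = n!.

g(n) = n! grows faster: n!/48^n -> infinity by Stirling.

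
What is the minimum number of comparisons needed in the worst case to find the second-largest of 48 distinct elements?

Lower bound: finding the max needs 48-1 comparisons. By the adversary weight-doubling argument, the max must personally win >= ceil(log_2(48)) = 6 comparisons; the 2nd-largest is among those 6 losers, needing 6-1 more comparisons. Total >= 48-1 + 6-1 = 52. A balanced knockout tournament achieves this.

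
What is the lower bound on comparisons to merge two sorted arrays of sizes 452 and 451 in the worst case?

Adversary: with |452 - 451| <= 1 the inputs can be fully interleaved so that every adjacent pair in the merged output comes from different arrays. Then each of the 902 adjacent pairs must be directly compared, or the algorithm cannot determine their relative order. Standard merge meets this bound.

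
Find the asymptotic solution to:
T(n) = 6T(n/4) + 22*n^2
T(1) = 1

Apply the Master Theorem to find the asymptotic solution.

a=6, b=4, f(n)=22*n^2. log_4(6) = 1.292 < 2. Case 3: T(n) = O(n^2).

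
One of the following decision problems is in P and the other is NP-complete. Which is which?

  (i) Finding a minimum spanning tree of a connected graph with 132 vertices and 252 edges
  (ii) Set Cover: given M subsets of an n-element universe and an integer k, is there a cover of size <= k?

(i) is P: Kruskal's / Prim's algorithms run in polynomial time.
(ii) is NP-complete: one of Karp's 21 NP-complete problems (with k part of the input).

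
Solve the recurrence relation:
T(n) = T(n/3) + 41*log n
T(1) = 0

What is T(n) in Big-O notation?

Each of the log_3(n) levels adds O(log n). T(n) = O(log^2 n).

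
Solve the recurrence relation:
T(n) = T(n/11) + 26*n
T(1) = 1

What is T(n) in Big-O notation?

Geometric series: 26*n*(1 + 1/11 + 1/11^2 + ...) = O(n). T(n) = O(n).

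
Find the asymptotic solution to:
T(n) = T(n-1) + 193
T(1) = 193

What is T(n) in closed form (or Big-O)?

Unrolling: T(n) = T(n-1) + 193 = T(n-2) + 2*193 = ... = T(1) + (n-1)*193 = 193 + (n-1)*193 = 193n.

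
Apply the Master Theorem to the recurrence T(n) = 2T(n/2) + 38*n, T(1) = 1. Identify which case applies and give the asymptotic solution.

a=2, b=2, f(n)=38*n.
log_2(2) = 1, so n^(log_b(a)) = n.
f(n) = Theta(n), so Case 2 applies.
T(n) = Theta(n log n).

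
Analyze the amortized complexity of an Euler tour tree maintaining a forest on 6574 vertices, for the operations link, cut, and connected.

An Euler tour tree stores each tree's Euler tour as a balanced BST keyed by tour position. On 6574 vertices: link concatenates two tours via O(1) splits/joins of size <= 2*6574 (O(log n)); cut splits the tour at the two occurrences of the edge (O(log n)); connected compares BST roots (O(log n) to find the root). All O(log n) amortized.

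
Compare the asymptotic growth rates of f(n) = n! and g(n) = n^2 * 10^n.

f(n) = n! grows faster: by Stirling n! ~ (n/e)^n sqrt(2*pi*n); (n/e)^n eventually dominates n^2 * 10^n.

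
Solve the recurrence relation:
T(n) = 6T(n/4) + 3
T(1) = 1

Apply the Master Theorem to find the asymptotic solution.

a=6, b=4, f(n)=3. log_4(6) = 1.292. Case 1 of Master Theorem: T(n) = O(n^1.292).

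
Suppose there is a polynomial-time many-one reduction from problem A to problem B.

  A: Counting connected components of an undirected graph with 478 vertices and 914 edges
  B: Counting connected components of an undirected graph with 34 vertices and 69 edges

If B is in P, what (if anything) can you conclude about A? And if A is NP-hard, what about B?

A poly-time reduction A <=_p B means any A-instance can be transformed to a B-instance in poly time.
If B is in P: compose the reduction with B's poly-time algorithm to solve A in poly time, so A is in P.
If A is NP-hard: every NP problem reduces to A, which reduces to B; composing reductions, every NP problem reduces to B, so B is NP-hard.
(Here in fact A is P and B is P.)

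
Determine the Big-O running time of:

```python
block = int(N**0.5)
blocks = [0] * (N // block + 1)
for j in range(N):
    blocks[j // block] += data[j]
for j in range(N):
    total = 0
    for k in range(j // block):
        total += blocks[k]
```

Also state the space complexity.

Time complexity: O(n * sqrt(n)).
Space complexity: O(sqrt(n)).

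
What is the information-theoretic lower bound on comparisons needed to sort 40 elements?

There are 40! = 815915283247897734345611269596115894272000000000 possible orderings. Each comparison gives 1 bit. We need at least ceil(log_2(815915283247897734345611269596115894272000000000)) = 160 comparisons.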